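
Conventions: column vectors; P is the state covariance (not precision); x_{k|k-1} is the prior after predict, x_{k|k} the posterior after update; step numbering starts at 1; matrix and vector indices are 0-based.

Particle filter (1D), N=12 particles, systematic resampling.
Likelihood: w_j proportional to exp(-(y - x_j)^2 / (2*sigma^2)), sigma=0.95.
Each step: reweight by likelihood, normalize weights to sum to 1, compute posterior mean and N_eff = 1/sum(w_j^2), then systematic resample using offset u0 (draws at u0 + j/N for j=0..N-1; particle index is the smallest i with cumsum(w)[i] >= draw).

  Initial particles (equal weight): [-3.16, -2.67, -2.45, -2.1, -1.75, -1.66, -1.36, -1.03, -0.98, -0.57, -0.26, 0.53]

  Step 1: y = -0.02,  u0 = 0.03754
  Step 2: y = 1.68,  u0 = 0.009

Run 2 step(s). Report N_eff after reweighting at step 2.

step 1: w=[0.0009, 0.0043, 0.0080, 0.0191, 0.0400, 0.0473, 0.0776, 0.1192, 0.1259, 0.1774, 0.2032, 0.1774]  mean=-0.6338  Neff=6.9182  idx=[4, 6, 7, 7, 8, 9, 9, 10, 10, 10, 11, 11]
step 2: w=[0.0010, 0.0039, 0.0113, 0.0113, 0.0131, 0.0399, 0.0399, 0.0820, 0.0820, 0.0820, 0.3169, 0.3169]  mean=0.1834  Neff=4.4520  idx=[2, 6, 7, 8, 9, 10, 10, 10, 10, 11, 11, 11]

N_eff = 4.4520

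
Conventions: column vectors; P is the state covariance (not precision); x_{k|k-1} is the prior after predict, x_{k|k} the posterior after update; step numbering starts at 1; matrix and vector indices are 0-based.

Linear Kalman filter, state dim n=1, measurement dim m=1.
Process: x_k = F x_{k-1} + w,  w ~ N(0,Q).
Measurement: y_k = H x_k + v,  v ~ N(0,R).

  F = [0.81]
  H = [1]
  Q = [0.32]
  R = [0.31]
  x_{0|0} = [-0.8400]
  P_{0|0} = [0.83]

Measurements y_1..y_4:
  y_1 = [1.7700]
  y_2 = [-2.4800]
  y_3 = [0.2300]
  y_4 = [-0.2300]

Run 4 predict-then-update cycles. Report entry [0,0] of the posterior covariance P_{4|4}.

P_post[0,0] = 0.1818

step 1: x^-=[-0.6804]  P^-=[0.8646]  S=[1.1746]  K=[0.7361]  nu=[2.4504]  x^+=[1.1233]  P^+=[0.2282]
step 2: x^-=[0.9098]  P^-=[0.4697]  S=[0.7797]  K=[0.6024]  nu=[-3.3898]  x^+=[-1.1323]  P^+=[0.1867]
step 3: x^-=[-0.9171]  P^-=[0.4425]  S=[0.7525]  K=[0.5881]  nu=[1.1471]  x^+=[-0.2426]  P^+=[0.1823]
step 4: x^-=[-0.1965]  P^-=[0.4396]  S=[0.7496]  K=[0.5864]  nu=[-0.0335]  x^+=[-0.2161]  P^+=[0.1818]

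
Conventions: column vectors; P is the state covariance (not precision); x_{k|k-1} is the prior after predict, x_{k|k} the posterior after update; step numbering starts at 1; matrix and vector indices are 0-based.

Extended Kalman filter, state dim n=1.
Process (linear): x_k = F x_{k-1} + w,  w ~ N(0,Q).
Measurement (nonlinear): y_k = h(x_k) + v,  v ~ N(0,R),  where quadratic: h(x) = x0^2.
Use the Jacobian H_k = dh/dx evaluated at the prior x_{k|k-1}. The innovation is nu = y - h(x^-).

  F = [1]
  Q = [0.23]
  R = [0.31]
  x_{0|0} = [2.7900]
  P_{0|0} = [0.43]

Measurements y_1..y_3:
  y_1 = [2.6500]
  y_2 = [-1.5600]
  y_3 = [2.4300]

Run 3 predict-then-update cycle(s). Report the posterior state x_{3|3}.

step 1: x^-=[2.7900]  P^-=[0.6600]  H_jac=[5.5800]  S=[20.8600]  K=[0.1765]  nu=[-5.1341]  x^+=[1.8836]  P^+=[0.0098]
step 2: x^-=[1.8836]  P^-=[0.2398]  H_jac=[3.7672]  S=[3.7133]  K=[0.2433]  nu=[-5.1079]  x^+=[0.6409]  P^+=[0.0200]
step 3: x^-=[0.6409]  P^-=[0.2500]  H_jac=[1.2818]  S=[0.7208]  K=[0.4446]  nu=[2.0193]  x^+=[1.5387]  P^+=[0.1075]

x_post = [1.5387]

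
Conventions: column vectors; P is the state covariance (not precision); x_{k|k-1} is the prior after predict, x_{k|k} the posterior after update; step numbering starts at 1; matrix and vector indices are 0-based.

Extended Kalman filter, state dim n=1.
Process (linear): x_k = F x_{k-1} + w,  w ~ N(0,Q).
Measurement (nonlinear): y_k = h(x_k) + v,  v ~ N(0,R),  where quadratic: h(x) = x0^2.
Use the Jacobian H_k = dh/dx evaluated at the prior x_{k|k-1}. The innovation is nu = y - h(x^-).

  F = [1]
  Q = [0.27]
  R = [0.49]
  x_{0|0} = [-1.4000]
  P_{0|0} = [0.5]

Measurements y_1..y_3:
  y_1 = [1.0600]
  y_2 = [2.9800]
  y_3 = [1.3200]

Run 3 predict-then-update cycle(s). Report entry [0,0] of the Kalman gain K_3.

K[0,0] = -0.2604

step 1: x^-=[-1.4000]  P^-=[0.7700]  H_jac=[-2.8000]  S=[6.5268]  K=[-0.3303]  nu=[-0.9000]  x^+=[-1.1027]  P^+=[0.0578]
step 2: x^-=[-1.1027]  P^-=[0.3278]  H_jac=[-2.2054]  S=[2.0844]  K=[-0.3468]  nu=[1.7640]  x^+=[-1.7145]  P^+=[0.0771]
step 3: x^-=[-1.7145]  P^-=[0.3471]  H_jac=[-3.4291]  S=[4.5710]  K=[-0.2604]  nu=[-1.6197]  x^+=[-1.2928]  P^+=[0.0372]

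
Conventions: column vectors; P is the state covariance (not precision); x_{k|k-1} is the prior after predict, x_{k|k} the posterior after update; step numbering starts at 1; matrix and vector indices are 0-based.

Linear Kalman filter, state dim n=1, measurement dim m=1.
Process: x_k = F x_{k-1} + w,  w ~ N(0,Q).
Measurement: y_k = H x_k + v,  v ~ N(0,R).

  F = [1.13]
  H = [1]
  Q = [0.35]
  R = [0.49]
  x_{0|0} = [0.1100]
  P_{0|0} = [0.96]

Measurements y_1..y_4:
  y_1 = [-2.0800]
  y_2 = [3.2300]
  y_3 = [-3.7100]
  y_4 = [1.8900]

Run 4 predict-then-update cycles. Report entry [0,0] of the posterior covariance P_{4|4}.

step 1: x^-=[0.1243]  P^-=[1.5758]  S=[2.0658]  K=[0.7628]  nu=[-2.2043]  x^+=[-1.5572]  P^+=[0.3738]
step 2: x^-=[-1.7596]  P^-=[0.8273]  S=[1.3173]  K=[0.6280]  nu=[4.9896]  x^+=[1.3740]  P^+=[0.3077]
step 3: x^-=[1.5526]  P^-=[0.7429]  S=[1.2329]  K=[0.6026]  nu=[-5.2626]  x^+=[-1.6185]  P^+=[0.2953]
step 4: x^-=[-1.8289]  P^-=[0.7270]  S=[1.2170]  K=[0.5974]  nu=[3.7189]  x^+=[0.3927]  P^+=[0.2927]

P_post[0,0] = 0.2927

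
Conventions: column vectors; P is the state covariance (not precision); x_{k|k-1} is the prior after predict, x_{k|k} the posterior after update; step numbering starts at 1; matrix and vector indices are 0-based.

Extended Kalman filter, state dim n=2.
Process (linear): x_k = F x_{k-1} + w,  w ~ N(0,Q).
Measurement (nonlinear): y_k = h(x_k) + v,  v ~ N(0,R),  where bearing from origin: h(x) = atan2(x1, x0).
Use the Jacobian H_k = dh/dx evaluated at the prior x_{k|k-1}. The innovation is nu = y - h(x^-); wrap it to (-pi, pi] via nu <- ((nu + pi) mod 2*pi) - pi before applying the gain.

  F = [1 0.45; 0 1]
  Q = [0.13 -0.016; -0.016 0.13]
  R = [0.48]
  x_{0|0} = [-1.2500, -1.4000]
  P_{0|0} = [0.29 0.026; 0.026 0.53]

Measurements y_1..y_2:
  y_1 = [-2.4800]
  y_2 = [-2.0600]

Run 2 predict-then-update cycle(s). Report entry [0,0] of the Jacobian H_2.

H_jac[0,0] = 0.1698

step 1: x^-=[-1.8800, -1.4000]  P^-=[0.5507 0.2485; 0.2485 0.6600]  H_jac=[0.2548 -0.3422]  S=[0.5497]  K=[0.1006; -0.2956]  nu=[0.0215]  x^+=[-1.8778, -1.4064]  P^+=[0.5452 0.2648; 0.2648 0.6120]
step 2: x^-=[-2.5107, -1.4064]  P^-=[1.0374 0.5242; 0.5242 0.7420]  H_jac=[0.1698 -0.3032]  S=[0.5241]  K=[0.0329; -0.2593]  nu=[0.5710]  x^+=[-2.4919, -1.5544]  P^+=[1.0369 0.5287; 0.5287 0.7067]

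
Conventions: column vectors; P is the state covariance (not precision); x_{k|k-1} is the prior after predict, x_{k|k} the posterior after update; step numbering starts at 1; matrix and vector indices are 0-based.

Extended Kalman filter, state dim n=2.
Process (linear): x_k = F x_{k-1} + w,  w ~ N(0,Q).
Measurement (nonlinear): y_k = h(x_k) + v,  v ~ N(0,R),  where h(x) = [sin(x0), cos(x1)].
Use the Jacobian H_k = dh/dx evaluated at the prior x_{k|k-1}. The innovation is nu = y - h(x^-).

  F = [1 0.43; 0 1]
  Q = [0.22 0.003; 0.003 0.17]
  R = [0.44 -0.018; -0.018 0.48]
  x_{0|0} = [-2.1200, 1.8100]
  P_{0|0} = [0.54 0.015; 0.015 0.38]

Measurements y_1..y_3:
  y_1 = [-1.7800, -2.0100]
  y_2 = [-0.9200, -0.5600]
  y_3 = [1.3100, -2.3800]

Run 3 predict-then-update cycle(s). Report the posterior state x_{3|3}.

x_post = [1.0410, 3.3535]

step 1: x^-=[-1.3417, 1.8100]  P^-=[0.8432 0.1814; 0.1814 0.5500]  H_jac=[0.2271 0.0000; 0.0000 -0.9715]  S=[0.4835 -0.0580; -0.0580 0.9991]  K=[0.3775 -0.1545; 0.0212 -0.5336]  nu=[-0.8061, -1.7731]  x^+=[-1.3721, 2.7390]  P^+=[0.7437 0.0833; 0.0833 0.2640]
step 2: x^-=[-0.1944, 2.7390]  P^-=[1.0841 0.1998; 0.1998 0.4340]  H_jac=[0.9812 0.0000; 0.0000 -0.3918]  S=[1.4837 -0.0948; -0.0948 0.5466]  K=[0.7157 -0.0191; 0.1135 -0.2914]  nu=[-0.7269, 0.3601]  x^+=[-0.7215, 2.5516]  P^+=[0.3213 0.0563; 0.0563 0.3622]
step 3: x^-=[0.3757, 2.5516]  P^-=[0.6567 0.2150; 0.2150 0.5322]  H_jac=[0.9302 0.0000; 0.0000 -0.5564]  S=[1.0082 -0.1293; -0.1293 0.6447]  K=[0.5974 -0.0657; 0.1432 -0.4306]  nu=[0.9431, -1.5491]  x^+=[1.0410, 3.3535]  P^+=[0.2839 0.0760; 0.0760 0.3761]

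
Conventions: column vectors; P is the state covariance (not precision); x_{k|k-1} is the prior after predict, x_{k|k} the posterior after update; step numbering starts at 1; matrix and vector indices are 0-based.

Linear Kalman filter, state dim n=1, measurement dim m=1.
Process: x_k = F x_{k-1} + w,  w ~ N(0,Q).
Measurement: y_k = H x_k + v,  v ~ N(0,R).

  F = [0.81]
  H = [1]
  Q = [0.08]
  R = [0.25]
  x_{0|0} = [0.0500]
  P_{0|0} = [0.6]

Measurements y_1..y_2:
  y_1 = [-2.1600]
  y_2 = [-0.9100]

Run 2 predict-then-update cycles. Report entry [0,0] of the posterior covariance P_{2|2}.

step 1: x^-=[0.0405]  P^-=[0.4737]  S=[0.7237]  K=[0.6545]  nu=[-2.2005]  x^+=[-1.3998]  P^+=[0.1636]
step 2: x^-=[-1.1338]  P^-=[0.1874]  S=[0.4374]  K=[0.4284]  nu=[0.2238]  x^+=[-1.0379]  P^+=[0.1071]

P_post[0,0] = 0.1071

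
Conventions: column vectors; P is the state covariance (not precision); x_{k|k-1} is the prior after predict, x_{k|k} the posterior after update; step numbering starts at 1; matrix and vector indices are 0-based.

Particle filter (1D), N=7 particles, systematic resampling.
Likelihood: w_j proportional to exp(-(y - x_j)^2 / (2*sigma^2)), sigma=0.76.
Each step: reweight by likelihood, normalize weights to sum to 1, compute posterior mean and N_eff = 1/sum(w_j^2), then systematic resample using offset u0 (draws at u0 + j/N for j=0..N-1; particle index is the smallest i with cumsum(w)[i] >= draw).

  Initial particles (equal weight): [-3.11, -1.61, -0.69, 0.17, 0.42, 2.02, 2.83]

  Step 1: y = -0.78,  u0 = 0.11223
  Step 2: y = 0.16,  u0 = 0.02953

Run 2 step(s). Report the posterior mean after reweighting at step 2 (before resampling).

step 1: w=[0.0040, 0.2395, 0.4319, 0.1991, 0.1250, 0.0005, 0.0000]  mean=-0.6086  Neff=3.3425  idx=[1, 2, 2, 2, 3, 3, 4]
step 2: w=[0.0144, 0.1159, 0.1159, 0.1159, 0.2167, 0.2167, 0.2044]  mean=-0.1037  Neff=5.6746  idx=[1, 2, 3, 4, 5, 5, 6]

post_mean = -0.1037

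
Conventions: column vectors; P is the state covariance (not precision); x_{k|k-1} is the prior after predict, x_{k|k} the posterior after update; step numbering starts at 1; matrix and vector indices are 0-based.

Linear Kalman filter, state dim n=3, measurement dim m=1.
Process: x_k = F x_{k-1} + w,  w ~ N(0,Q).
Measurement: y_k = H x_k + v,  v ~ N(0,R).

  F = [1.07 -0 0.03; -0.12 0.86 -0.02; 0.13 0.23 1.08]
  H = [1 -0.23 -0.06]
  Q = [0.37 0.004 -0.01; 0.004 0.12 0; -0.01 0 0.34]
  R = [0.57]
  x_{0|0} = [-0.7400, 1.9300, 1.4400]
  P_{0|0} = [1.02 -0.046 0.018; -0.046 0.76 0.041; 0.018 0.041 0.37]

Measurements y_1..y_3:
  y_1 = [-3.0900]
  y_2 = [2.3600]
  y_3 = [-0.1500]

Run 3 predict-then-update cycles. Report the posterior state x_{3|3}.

x_post = [0.5853, 1.1539, 3.0282]

step 1: x^-=[-0.7486, 1.7198, 1.9029]  P^-=[1.5393 -0.1689 0.1537; -0.1689 0.7051 0.1581; 0.1537 0.1581 0.8517]  S=[2.2133]  K=[0.7089; -0.1539; 0.0299]  nu=[-1.8317]  x^+=[-2.0470, 2.0017, 1.8481]  P^+=[0.4271 0.0725 0.1067; 0.0725 0.6527 0.1683; 0.1067 0.1683 0.8497]
step 2: x^-=[-2.1349, 1.9301, 2.1902]  P^-=[0.8666 0.0170 0.2197; 0.0170 0.5890 0.2516; 0.2197 0.2516 1.4907]  S=[1.4459]  K=[0.5875; -0.0923; 0.0501]  nu=[5.0702]  x^+=[0.8441, 1.4619, 2.4441]  P^+=[0.3675 0.0955 0.1772; 0.0955 0.5767 0.2583; 0.1772 0.2583 1.4871]
step 3: x^-=[0.9765, 1.1070, 3.0856]  P^-=[0.8035 0.0460 0.3200; 0.0460 0.5246 0.2995; 0.3200 0.2995 2.2950]  S=[1.3582]  K=[0.5696; -0.0682; 0.0835]  nu=[-0.6868]  x^+=[0.5853, 1.1539, 3.0282]  P^+=[0.3627 0.0988 0.2554; 0.0988 0.5183 0.3073; 0.2554 0.3073 2.2856]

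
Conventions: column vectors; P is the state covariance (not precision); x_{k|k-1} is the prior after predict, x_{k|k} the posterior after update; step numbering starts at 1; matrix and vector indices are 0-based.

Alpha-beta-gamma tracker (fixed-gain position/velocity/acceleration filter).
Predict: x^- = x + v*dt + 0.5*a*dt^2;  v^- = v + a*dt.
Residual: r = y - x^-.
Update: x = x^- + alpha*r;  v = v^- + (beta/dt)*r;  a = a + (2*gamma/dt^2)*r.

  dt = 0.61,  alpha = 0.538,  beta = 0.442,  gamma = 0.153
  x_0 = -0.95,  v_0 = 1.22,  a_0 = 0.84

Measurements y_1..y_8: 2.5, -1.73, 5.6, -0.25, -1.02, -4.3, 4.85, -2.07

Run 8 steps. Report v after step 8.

v_post = 2.0810

step 1: x_pred=-0.0495  r=2.5495  x^+=1.3221  v^+=3.5798  a^+=2.9366
step 2: x_pred=4.0521  r=-5.7821  x^+=0.9413  v^+=1.1814  a^+=-1.8184
step 3: x_pred=1.3237  r=4.2763  x^+=3.6244  v^+=3.1708  a^+=1.6983
step 4: x_pred=5.8745  r=-6.1245  x^+=2.5795  v^+=-0.2310  a^+=-3.3382
step 5: x_pred=1.8175  r=-2.8375  x^+=0.2909  v^+=-4.3234  a^+=-5.6717
step 6: x_pred=-3.4016  r=-0.8984  x^+=-3.8849  v^+=-8.4341  a^+=-6.4106
step 7: x_pred=-10.2224  r=15.0724  x^+=-2.1135  v^+=-1.4232  a^+=5.9844
step 8: x_pred=-1.8682  r=-0.2018  x^+=-1.9768  v^+=2.0810  a^+=5.8185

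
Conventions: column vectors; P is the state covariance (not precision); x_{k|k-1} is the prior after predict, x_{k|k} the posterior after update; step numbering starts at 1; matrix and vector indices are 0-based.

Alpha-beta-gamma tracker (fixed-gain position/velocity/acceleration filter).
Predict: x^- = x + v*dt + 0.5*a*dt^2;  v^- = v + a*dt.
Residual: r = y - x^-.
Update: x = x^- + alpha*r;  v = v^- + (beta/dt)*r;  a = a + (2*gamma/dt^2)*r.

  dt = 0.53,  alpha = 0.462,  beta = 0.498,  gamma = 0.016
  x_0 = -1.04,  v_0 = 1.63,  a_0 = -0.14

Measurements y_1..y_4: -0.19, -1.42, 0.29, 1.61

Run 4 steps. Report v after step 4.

step 1: x_pred=-0.1958  r=0.0058  x^+=-0.1931  v^+=1.5612  a^+=-0.1393
step 2: x_pred=0.6148  r=-2.0348  x^+=-0.3253  v^+=-0.4246  a^+=-0.3711
step 3: x_pred=-0.6024  r=0.8924  x^+=-0.1901  v^+=0.2173  a^+=-0.2695
step 4: x_pred=-0.1128  r=1.7228  x^+=0.6831  v^+=1.6933  a^+=-0.0732

v_post = 1.6933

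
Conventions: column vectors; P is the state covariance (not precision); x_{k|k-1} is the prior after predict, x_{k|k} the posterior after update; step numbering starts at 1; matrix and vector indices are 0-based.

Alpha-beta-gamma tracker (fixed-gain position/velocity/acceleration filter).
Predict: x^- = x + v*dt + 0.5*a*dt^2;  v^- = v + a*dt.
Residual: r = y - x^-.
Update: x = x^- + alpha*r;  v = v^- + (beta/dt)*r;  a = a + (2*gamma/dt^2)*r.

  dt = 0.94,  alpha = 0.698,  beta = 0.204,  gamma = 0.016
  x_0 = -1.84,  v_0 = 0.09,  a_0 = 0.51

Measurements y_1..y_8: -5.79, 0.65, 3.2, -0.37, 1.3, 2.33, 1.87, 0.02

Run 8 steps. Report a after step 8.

a_post = 0.0928

step 1: x_pred=-1.5301  r=-4.2599  x^+=-4.5035  v^+=-0.3551  a^+=0.3557
step 2: x_pred=-4.6801  r=5.3301  x^+=-0.9597  v^+=1.1360  a^+=0.5488
step 3: x_pred=0.3506  r=2.8494  x^+=2.3395  v^+=2.2702  a^+=0.6520
step 4: x_pred=4.7616  r=-5.1316  x^+=1.1797  v^+=1.7694  a^+=0.4661
step 5: x_pred=3.0489  r=-1.7489  x^+=1.8282  v^+=1.8280  a^+=0.4028
step 6: x_pred=3.7245  r=-1.3945  x^+=2.7511  v^+=1.9040  a^+=0.3523
step 7: x_pred=4.6965  r=-2.8265  x^+=2.7236  v^+=1.6217  a^+=0.2499
step 8: x_pred=4.3584  r=-4.3384  x^+=1.3302  v^+=0.9151  a^+=0.0928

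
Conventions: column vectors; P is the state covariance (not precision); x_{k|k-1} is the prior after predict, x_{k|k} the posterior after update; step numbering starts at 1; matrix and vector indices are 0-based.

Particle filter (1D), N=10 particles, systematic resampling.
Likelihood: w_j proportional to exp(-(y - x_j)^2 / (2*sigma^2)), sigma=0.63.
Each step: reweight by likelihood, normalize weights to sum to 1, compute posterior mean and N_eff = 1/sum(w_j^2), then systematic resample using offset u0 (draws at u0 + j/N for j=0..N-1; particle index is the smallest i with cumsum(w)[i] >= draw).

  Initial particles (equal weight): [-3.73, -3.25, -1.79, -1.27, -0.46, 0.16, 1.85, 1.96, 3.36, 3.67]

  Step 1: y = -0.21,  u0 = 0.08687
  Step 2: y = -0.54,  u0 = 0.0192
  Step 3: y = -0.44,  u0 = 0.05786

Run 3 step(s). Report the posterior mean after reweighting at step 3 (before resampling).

post_mean = -0.3589

step 1: w=[0.0000, 0.0000, 0.0209, 0.1179, 0.4489, 0.4087, 0.0023, 0.0013, 0.0000, 0.0000]  mean=-0.3215  Neff=2.6119  idx=[3, 4, 4, 4, 4, 4, 5, 5, 5, 5]
step 2: w=[0.0670, 0.1300, 0.1300, 0.1300, 0.1300, 0.1300, 0.0707, 0.0707, 0.0707, 0.0707]  mean=-0.3389  Neff=9.1716  idx=[0, 1, 2, 2, 3, 4, 5, 6, 7, 8]
step 3: w=[0.0504, 0.1201, 0.1201, 0.1201, 0.1201, 0.1201, 0.1201, 0.0763, 0.0763, 0.0763]  mean=-0.3589  Neff=9.3847  idx=[1, 1, 2, 3, 4, 5, 6, 6, 8, 9]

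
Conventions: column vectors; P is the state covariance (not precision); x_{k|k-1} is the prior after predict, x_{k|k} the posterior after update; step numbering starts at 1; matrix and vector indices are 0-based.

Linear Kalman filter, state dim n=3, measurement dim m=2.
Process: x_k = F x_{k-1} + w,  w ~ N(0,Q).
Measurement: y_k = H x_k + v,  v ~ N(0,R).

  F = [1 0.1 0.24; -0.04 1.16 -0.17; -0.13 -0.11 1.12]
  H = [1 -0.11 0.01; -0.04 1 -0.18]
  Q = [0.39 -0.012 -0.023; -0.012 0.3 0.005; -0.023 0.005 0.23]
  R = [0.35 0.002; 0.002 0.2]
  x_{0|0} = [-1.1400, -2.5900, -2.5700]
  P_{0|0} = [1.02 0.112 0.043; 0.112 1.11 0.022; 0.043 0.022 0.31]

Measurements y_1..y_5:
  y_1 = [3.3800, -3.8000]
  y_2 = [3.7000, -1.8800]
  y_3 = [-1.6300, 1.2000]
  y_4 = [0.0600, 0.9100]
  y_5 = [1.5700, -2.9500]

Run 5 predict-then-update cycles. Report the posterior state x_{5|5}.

x_post = [0.6133, -2.1151, -1.8635]

step 1: x^-=[-2.0158, -2.5219, -2.4453]  P^-=[1.4831 0.1908 -0.0496; 0.1908 1.7857 -0.1787; -0.0496 -0.1787 0.6348]  S=[1.8121 -0.0596; -0.0596 2.0570]  K=[0.8096 0.0917; 0.0249 0.8808; -0.0177 -0.1420]  nu=[5.1428, -1.7989]  x^+=[1.9826, -3.9783, -2.2807]  P^+=[0.2870 0.0308 -0.0038; 0.0308 0.1915 0.0782; -0.0038 0.0782 0.5931]
step 2: x^-=[1.0374, -4.3064, -2.3746]  P^-=[0.7211 0.0312 0.0958; 0.0312 0.5415 -0.0323; 0.0958 -0.0323 0.9638]  S=[1.0729 -0.0750; -0.0750 0.7844]  K=[0.6730 0.0454; 0.0221 0.6983; 0.0834 -0.2592]  nu=[2.2126, 2.0404]  x^+=[2.6192, -2.8326, -2.7188]  P^+=[0.2381 0.0257 0.0320; 0.0257 0.1608 0.1117; 0.0320 0.1117 0.9004]
step 3: x^-=[1.6834, -2.9284, -3.0740]  P^-=[0.7075 0.0136 0.2275; 0.0136 0.4968 -0.0430; 0.2275 -0.0430 1.3294]  S=[1.0653 -0.1120; -0.1120 0.7587]  K=[0.6675 0.0252; 0.0314 0.6690; 0.1931 -0.3556]  nu=[-3.6048, 3.6424]  x^+=[-0.6311, -0.6049, -5.0652]  P^+=[0.2361 0.0286 0.0709; 0.0286 0.1610 0.1442; 0.0709 0.1442 1.1783]
step 4: x^-=[-1.9072, 0.1846, -5.5244]  P^-=[0.7423 0.0071 0.3473; 0.0071 0.4924 -0.0544; 0.3473 -0.0544 1.6587]  S=[1.1039 -0.1419; -0.1419 0.7714]  K=[0.6767 0.0142; 0.0416 0.6584; 0.2806 -0.4239]  nu=[2.0428, -0.3453]  x^+=[-0.5298, 0.0422, -4.8049]  P^+=[0.2394 0.0322 0.1023; 0.0322 0.1640 0.1717; 0.1023 0.1717 1.3993]
step 5: x^-=[-1.6788, 0.8870, -5.3172]  P^-=[0.7754 0.0041 0.4423; 0.0041 0.4921 -0.0618; 0.4423 -0.0618 1.9202]  S=[1.1396 -0.1641; -0.1641 0.7839]  K=[0.6850 0.0075; 0.0495 0.6521; 0.3432 -0.4705]  nu=[3.3995, -4.8612]  x^+=[0.6133, -2.1151, -1.8635]  P^+=[0.2424 0.0350 0.1247; 0.0350 0.1665 0.1923; 0.1247 0.1923 1.5595]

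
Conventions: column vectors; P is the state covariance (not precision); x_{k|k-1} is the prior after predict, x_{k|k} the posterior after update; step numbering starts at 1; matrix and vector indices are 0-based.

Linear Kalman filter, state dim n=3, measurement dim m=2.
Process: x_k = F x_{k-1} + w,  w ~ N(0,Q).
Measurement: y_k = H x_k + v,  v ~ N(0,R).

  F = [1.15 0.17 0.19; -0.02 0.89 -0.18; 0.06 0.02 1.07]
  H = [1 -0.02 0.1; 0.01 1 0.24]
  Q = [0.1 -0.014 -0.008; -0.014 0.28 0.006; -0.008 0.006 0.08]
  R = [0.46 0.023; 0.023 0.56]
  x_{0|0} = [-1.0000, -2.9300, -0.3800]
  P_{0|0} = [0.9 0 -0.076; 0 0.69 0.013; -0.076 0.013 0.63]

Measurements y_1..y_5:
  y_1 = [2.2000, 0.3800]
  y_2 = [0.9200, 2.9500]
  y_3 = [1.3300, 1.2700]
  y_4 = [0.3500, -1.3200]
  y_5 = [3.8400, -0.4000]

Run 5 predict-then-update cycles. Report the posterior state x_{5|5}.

x_post = [2.4676, -0.5635, 0.9825]

step 1: x^-=[-1.7203, -2.5193, -0.5252]  P^-=[1.3006 0.0660 0.0926; 0.0660 0.8426 -0.0894; 0.0926 -0.0894 0.7956]  S=[1.7851 0.1180; 0.1180 1.4074]  K=[0.7323 0.0105; -0.0162 0.5853; 0.0931 0.0650]  nu=[3.9224, 3.0426]  x^+=[1.1841, -0.8020, 0.0379]  P^+=[0.3413 0.0279 -0.0359; 0.0279 0.3623 -0.1465; -0.0359 -0.1465 0.7727]
step 2: x^-=[1.2326, -0.7443, 0.0956]  P^-=[0.5754 0.0223 0.1030; 0.0223 0.6378 -0.2732; 0.1030 -0.2732 0.9553]  S=[1.0661 0.0600; 0.0600 1.1227]  K=[0.5480 0.0177; -0.0455 0.5123; 0.1941 -0.0486]  nu=[-0.3370, 3.6591]  x^+=[1.1126, 1.1457, -0.1476]  P^+=[0.2537 0.0219 -0.0080; 0.0219 0.3437 -0.2419; -0.0080 -0.2419 0.9136]
step 3: x^-=[1.4463, 1.0240, -0.0682]  P^-=[0.4679 -0.0086 0.1423; -0.0086 0.6586 -0.3922; 0.1423 -0.3922 1.1157]  S=[0.9697 0.0297; 0.0297 1.0952]  K=[0.4970 0.0142; -0.0787 0.5175; 0.2735 -0.1198]  nu=[-0.0890, 0.2479]  x^+=[1.4056, 1.1593, -0.1223]  P^+=[0.2278 0.0137 0.0140; 0.0137 0.3618 -0.3080; 0.0140 -0.3080 1.0294]
step 4: x^-=[1.7903, 1.0257, -0.0233]  P^-=[0.4405 -0.0313 0.1788; -0.0313 0.6983 -0.4780; 0.1788 -0.4780 1.2481]  S=[0.9522 0.0097; 0.0097 1.1010]  K=[0.4819 0.0103; -0.1031 0.5306; 0.3306 -0.1633]  nu=[-1.4174, -2.3580]  x^+=[1.0828, -0.0794, -0.1067]  P^+=[0.2191 0.0075 0.0297; 0.0075 0.3792 -0.3519; 0.0297 -0.3519 1.1157]
step 5: x^-=[1.2115, -0.0731, -0.0508]  P^-=[0.4342 -0.0471 0.2070; -0.0471 0.7293 -0.5369; 0.2070 -0.5369 1.3471]  S=[0.9534 -0.0033; -0.0033 1.1093]  K=[0.4782 0.0076; -0.1192 0.5405; 0.3691 -0.1896]  nu=[2.6321, -0.3268]  x^+=[2.4676, -0.5635, 0.9825]  P^+=[0.2162 0.0035 0.0401; 0.0035 0.3912 -0.3805; 0.0401 -0.3805 1.1770]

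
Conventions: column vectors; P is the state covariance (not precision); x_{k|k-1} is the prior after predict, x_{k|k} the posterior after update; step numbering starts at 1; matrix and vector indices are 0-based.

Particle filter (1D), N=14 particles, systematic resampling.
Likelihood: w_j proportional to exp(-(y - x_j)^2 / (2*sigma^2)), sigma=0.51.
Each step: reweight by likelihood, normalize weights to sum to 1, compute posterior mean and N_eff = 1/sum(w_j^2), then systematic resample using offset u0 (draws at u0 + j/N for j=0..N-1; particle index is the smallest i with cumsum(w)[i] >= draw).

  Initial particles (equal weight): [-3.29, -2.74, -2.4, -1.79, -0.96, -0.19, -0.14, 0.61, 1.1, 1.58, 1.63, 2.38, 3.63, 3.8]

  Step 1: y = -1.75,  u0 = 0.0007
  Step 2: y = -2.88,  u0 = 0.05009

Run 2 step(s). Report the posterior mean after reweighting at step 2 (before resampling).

post_mean = -2.5234

step 1: w=[0.0055, 0.0791, 0.2311, 0.5190, 0.1569, 0.0048, 0.0036, 0.0000, 0.0000, 0.0000, 0.0000, 0.0000, 0.0000, 0.0000]  mean=-1.8705  Neff=2.8269  idx=[0, 1, 2, 2, 2, 3, 3, 3, 3, 3, 3, 3, 4, 4]
step 2: w=[0.1672, 0.2225, 0.1484, 0.1484, 0.1484, 0.0235, 0.0235, 0.0235, 0.0235, 0.0235, 0.0235, 0.0235, 0.0002, 0.0002]  mean=-2.5234  Neff=6.7846  idx=[0, 0, 1, 1, 1, 2, 2, 3, 3, 4, 4, 5, 8, 11]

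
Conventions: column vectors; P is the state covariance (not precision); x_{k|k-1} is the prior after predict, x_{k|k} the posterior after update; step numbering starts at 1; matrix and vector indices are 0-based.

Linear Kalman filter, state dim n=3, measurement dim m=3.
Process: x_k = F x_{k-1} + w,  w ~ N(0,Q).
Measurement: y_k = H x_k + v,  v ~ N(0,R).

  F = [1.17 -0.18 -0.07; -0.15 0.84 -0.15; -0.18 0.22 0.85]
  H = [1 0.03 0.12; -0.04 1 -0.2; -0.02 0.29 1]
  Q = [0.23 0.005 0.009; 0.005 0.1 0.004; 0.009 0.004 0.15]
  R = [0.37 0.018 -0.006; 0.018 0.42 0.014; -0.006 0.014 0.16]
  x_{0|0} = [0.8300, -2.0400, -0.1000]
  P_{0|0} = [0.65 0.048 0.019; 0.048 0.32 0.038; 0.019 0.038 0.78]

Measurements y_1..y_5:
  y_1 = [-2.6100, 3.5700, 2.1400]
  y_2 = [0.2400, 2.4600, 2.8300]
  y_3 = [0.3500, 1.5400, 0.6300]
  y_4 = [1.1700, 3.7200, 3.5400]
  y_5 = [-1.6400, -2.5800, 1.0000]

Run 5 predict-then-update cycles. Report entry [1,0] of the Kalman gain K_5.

step 1: x^-=[1.3453, -1.8231, -0.6832]  P^-=[1.1116 -0.1051 -0.1603; -0.1051 0.3372 -0.0036; -0.1603 -0.0036 0.7547]  S=[1.4480 -0.1071 -0.1253; -0.1071 0.7964 -0.0326; -0.1253 -0.0326 0.9490]  K=[0.7371 -0.0538 -0.1290; -0.0243 0.4309 0.1130; 0.0092 -0.1523 0.7935]  nu=[-3.8186, 5.3103, 3.3788]  x^+=[-2.1908, 0.9396, 1.1540]  P^+=[0.2749 -0.0040 -0.0192; -0.0040 0.1766 -0.0270; -0.0192 -0.0270 0.1322]
step 2: x^-=[-2.8132, 0.9448, 1.5819]  P^-=[0.6169 -0.0685 -0.0797; -0.0685 0.2407 0.0114; -0.0797 0.0114 0.2591]  S=[0.9677 -0.0565 -0.0837; -0.0565 0.6717 0.0483; -0.0837 0.0483 0.4502]  K=[0.6111 -0.0544 -0.1290; -0.0295 0.3464 0.1409; -0.0040 -0.0986 0.5962]  nu=[2.8350, 1.7191, 0.9178]  x^+=[-1.2925, 1.5859, 1.9483]  P^+=[0.2283 -0.0081 -0.0181; -0.0081 0.1437 -0.0143; -0.0181 -0.0143 0.0978]
step 3: x^-=[-1.9340, 1.2337, 2.2376]  P^-=[0.5537 -0.0605 -0.0688; -0.0605 0.2136 0.0179; -0.0688 0.0179 0.2359]  S=[0.9073 -0.0477 -0.0719; -0.0477 0.6405 0.0504; -0.0719 0.0504 0.4279]  K=[0.5866 -0.0542 -0.1228; -0.0289 0.3180 0.1470; -0.0030 -0.0871 0.5764]  nu=[1.9785, 0.6764, -2.0041]  x^+=[-0.5641, 1.0970, 1.0178]  P^+=[0.2191 -0.0086 -0.0171; -0.0086 0.1326 -0.0105; -0.0171 -0.0105 0.0937]
step 4: x^-=[-0.9286, 0.8534, 1.2080]  P^-=[0.5408 -0.0580 -0.0659; -0.0580 0.2047 0.0186; -0.0659 0.0186 0.2332]  S=[0.8952 -0.0455 -0.0683; -0.0455 0.6310 0.0489; -0.0683 0.0489 0.4247]  K=[0.5814 -0.0542 -0.1204; -0.0286 0.3087 0.1462; -0.0022 -0.0849 0.5743]  nu=[1.9281, 3.0710, 2.0659]  x^+=[-0.2227, 2.0483, 2.1296]  P^+=[0.2171 -0.0086 -0.0167; -0.0086 0.1289 -0.0097; -0.0167 -0.0097 0.0932]
step 5: x^-=[-0.7783, 1.4346, 2.3009]  P^-=[0.5380 -0.0573 -0.0650; -0.0573 0.2018 0.0185; -0.0650 0.0185 0.2328]  S=[0.8926 -0.0448 -0.0673; -0.0448 0.6281 0.0480; -0.0673 0.0480 0.4239]  K=[0.5803 -0.0542 -0.1197; -0.0286 0.3059 0.1452; -0.0019 -0.0845 0.5740]  nu=[-1.1808, -3.5855, -1.7325]  x^+=[-1.0620, 0.1199, 1.6117]  P^+=[0.2167 -0.0086 -0.0166; -0.0086 0.1278 -0.0095; -0.0166 -0.0095 0.0931]

K[1,0] = -0.0286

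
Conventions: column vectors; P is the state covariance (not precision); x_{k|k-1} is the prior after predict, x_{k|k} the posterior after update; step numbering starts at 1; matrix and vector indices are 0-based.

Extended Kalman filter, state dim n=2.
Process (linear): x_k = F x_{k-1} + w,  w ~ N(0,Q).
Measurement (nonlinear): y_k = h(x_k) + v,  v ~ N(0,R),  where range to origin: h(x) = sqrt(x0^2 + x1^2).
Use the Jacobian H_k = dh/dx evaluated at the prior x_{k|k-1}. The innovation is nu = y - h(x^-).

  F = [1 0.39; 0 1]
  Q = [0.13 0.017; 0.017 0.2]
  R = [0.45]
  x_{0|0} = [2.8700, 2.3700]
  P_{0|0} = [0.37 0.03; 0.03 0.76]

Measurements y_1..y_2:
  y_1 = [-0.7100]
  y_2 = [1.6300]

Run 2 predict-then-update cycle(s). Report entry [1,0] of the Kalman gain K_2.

K[1,0] = -0.1090

step 1: x^-=[3.7943, 2.3700]  P^-=[0.6390 0.3434; 0.3434 0.9600]  H_jac=[0.8481 0.5298]  S=[1.4877]  K=[0.4866; 0.5376]  nu=[-5.1837]  x^+=[1.2720, -0.4169]  P^+=[0.2868 -0.0458; -0.0458 0.5300]
step 2: x^-=[1.1094, -0.4169]  P^-=[0.4617 0.1779; 0.1779 0.7300]  H_jac=[0.9361 -0.3518]  S=[0.8277]  K=[0.4465; -0.1090]  nu=[0.4448]  x^+=[1.3080, -0.4654]  P^+=[0.2966 0.2182; 0.2182 0.7201]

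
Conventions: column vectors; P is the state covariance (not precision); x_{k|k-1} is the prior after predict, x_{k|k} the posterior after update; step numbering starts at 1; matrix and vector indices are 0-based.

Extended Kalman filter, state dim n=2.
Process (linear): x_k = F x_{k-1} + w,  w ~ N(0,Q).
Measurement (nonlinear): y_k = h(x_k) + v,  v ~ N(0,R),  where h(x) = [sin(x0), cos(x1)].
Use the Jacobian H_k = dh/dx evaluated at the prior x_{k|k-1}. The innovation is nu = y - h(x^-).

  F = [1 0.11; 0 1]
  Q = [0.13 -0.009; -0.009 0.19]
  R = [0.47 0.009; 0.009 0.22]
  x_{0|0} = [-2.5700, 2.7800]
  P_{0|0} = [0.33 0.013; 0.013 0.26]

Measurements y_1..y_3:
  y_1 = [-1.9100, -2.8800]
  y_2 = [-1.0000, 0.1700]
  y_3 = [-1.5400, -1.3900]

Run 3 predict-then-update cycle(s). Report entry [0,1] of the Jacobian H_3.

step 1: x^-=[-2.2642, 2.7800]  P^-=[0.4660 0.0326; 0.0326 0.4500]  H_jac=[-0.6392 0.0000; 0.0000 -0.3538]  S=[0.6604 0.0164; 0.0164 0.2763]  K=[-0.4507 -0.0150; -0.0173 -0.5751]  nu=[-1.1409, -1.9447]  x^+=[-1.7208, 3.9181]  P^+=[0.3316 0.0208; 0.0208 0.3581]
step 2: x^-=[-1.2898, 3.9181]  P^-=[0.4705 0.0512; 0.0512 0.5481]  H_jac=[0.2773 0.0000; 0.0000 0.7008]  S=[0.5062 0.0190; 0.0190 0.4892]  K=[0.2554 0.0635; -0.0013 0.7852]  nu=[-0.0392, 0.8834]  x^+=[-1.2438, 4.6118]  P^+=[0.4349 0.0232; 0.0232 0.2465]
step 3: x^-=[-0.7365, 4.6118]  P^-=[0.5730 0.0413; 0.0413 0.4365]  H_jac=[0.7409 0.0000; 0.0000 0.9949]  S=[0.7845 0.0395; 0.0395 0.6521]  K=[0.5396 0.0304; 0.0055 0.6657]  nu=[-0.8683, -1.2896]  x^+=[-1.2442, 3.7486]  P^+=[0.3427 0.0116; 0.0116 0.1472]

H_jac[0,1] = 0.0000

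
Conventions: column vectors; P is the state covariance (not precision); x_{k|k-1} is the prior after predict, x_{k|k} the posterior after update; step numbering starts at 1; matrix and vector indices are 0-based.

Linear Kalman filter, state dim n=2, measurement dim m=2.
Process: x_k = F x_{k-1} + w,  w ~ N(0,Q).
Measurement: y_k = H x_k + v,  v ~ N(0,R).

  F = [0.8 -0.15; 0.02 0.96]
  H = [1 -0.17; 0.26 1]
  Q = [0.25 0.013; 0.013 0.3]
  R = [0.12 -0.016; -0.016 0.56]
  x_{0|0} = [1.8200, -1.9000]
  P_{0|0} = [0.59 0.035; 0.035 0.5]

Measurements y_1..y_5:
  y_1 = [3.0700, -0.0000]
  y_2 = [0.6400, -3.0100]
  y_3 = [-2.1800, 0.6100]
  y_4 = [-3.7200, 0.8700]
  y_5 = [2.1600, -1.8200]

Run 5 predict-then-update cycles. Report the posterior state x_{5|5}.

step 1: x^-=[1.7410, -1.7876]  P^-=[0.6304 -0.0228; -0.0228 0.7624]  S=[0.7802 -0.0035; -0.0035 1.3532]  K=[0.8135 0.1064; -0.1928 0.5585]  nu=[1.0251, 1.3349]  x^+=[2.7169, -1.2397]  P^+=[0.0994 0.0207; 0.0207 0.3105]
step 2: x^-=[2.3595, -1.1357]  P^-=[0.3157 -0.0143; -0.0143 0.5870]  S=[0.4575 -0.0474; -0.0474 1.1609]  K=[0.7043 0.0871; -0.1982 0.4943]  nu=[-1.9125, -2.4877]  x^+=[0.7957, -1.9865]  P^+=[0.0857 0.0152; 0.0152 0.2760]
step 3: x^-=[0.9345, -1.8912]  P^-=[0.3074 -0.0137; -0.0137 0.5550]  S=[0.4481 -0.0435; -0.0435 1.1287]  K=[0.6995 0.0856; -0.1944 0.4811]  nu=[-3.4360, 2.2582]  x^+=[-1.2757, -0.1367]  P^+=[0.0851 0.0147; 0.0147 0.2687]
step 4: x^-=[-1.0000, -0.1568]  P^-=[0.3070 -0.0131; -0.0131 0.5482]  S=[0.4473 -0.0419; -0.0419 1.1222]  K=[0.6993 0.0856; -0.1929 0.4783]  nu=[-2.7466, 1.2868]  x^+=[-2.8107, 0.9885]  P^+=[0.0850 0.0146; 0.0146 0.2671]
step 5: x^-=[-2.3968, 0.8927]  P^-=[0.3069 -0.0129; -0.0129 0.5468]  S=[0.4471 -0.0415; -0.0415 1.1208]  K=[0.6993 0.0856; -0.1925 0.4777]  nu=[4.7086, -2.0895]  x^+=[0.7171, -1.0117]  P^+=[0.0850 0.0146; 0.0146 0.2668]

x_post = [0.7171, -1.0117]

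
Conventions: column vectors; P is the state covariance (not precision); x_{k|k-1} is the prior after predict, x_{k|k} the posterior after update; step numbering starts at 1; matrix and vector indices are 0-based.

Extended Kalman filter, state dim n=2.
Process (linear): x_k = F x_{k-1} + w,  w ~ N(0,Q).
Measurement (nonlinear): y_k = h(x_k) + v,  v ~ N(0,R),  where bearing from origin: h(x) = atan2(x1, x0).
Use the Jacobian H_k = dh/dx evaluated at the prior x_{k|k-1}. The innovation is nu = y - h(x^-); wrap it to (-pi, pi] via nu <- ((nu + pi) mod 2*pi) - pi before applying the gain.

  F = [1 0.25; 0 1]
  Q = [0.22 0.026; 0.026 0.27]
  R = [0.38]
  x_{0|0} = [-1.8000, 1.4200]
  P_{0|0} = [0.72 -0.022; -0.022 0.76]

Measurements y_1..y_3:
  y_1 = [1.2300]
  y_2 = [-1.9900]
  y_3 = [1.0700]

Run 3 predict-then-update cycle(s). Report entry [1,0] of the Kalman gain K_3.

step 1: x^-=[-1.4450, 1.4200]  P^-=[0.9765 0.1940; 0.1940 1.0300]  H_jac=[-0.3460 -0.3521]  S=[0.6718]  K=[-0.6045; -0.6397]  nu=[-1.1349]  x^+=[-0.7589, 2.1460]  P^+=[0.7310 -0.0658; -0.0658 0.7551]
step 2: x^-=[-0.2224, 2.1460]  P^-=[0.9653 0.1490; 0.1490 1.0251]  H_jac=[-0.4610 -0.0478]  S=[0.5941]  K=[-0.7611; -0.1981]  nu=[2.6191]  x^+=[-2.2158, 1.6272]  P^+=[0.6212 0.0594; 0.0594 1.0018]
step 3: x^-=[-1.8090, 1.6272]  P^-=[0.9335 0.3359; 0.3359 1.2718]  H_jac=[-0.2749 -0.3056]  S=[0.6257]  K=[-0.5741; -0.7686]  nu=[-1.3390]  x^+=[-1.0402, 2.6565]  P^+=[0.7273 0.0598; 0.0598 0.9021]

K[1,0] = -0.7686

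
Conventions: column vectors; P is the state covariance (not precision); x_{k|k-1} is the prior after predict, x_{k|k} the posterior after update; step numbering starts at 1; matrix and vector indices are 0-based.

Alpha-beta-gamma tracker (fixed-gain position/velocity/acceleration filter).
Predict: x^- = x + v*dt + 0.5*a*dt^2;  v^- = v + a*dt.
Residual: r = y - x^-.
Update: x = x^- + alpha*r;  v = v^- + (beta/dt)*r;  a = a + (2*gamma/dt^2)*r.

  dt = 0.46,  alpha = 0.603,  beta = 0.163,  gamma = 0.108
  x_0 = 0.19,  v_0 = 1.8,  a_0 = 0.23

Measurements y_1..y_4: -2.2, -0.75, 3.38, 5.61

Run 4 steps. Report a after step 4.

step 1: x_pred=1.0423  r=-3.2423  x^+=-0.9128  v^+=0.7569  a^+=-3.0798
step 2: x_pred=-0.8905  r=0.1405  x^+=-0.8058  v^+=-0.6100  a^+=-2.9364
step 3: x_pred=-1.3970  r=4.7770  x^+=1.4835  v^+=-0.2680  a^+=1.9400
step 4: x_pred=1.5655  r=4.0445  x^+=4.0043  v^+=2.0575  a^+=6.0686

a_post = 6.0686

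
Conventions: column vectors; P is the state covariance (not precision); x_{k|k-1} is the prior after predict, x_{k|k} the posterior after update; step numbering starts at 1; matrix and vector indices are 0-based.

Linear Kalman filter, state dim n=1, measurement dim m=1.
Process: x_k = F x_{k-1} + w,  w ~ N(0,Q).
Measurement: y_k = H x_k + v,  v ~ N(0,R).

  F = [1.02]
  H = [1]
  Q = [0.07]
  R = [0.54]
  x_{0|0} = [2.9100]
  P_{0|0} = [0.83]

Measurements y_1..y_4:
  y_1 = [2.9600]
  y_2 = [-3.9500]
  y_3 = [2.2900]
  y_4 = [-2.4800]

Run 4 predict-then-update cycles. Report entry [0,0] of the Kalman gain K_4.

K[0,0] = 0.3399

step 1: x^-=[2.9682]  P^-=[0.9335]  S=[1.4735]  K=[0.6335]  nu=[-0.0082]  x^+=[2.9630]  P^+=[0.3421]
step 2: x^-=[3.0223]  P^-=[0.4259]  S=[0.9659]  K=[0.4410]  nu=[-6.9723]  x^+=[-0.0522]  P^+=[0.2381]
step 3: x^-=[-0.0532]  P^-=[0.3177]  S=[0.8577]  K=[0.3704]  nu=[2.3432]  x^+=[0.8148]  P^+=[0.2000]
step 4: x^-=[0.8311]  P^-=[0.2781]  S=[0.8181]  K=[0.3399]  nu=[-3.3111]  x^+=[-0.2945]  P^+=[0.1836]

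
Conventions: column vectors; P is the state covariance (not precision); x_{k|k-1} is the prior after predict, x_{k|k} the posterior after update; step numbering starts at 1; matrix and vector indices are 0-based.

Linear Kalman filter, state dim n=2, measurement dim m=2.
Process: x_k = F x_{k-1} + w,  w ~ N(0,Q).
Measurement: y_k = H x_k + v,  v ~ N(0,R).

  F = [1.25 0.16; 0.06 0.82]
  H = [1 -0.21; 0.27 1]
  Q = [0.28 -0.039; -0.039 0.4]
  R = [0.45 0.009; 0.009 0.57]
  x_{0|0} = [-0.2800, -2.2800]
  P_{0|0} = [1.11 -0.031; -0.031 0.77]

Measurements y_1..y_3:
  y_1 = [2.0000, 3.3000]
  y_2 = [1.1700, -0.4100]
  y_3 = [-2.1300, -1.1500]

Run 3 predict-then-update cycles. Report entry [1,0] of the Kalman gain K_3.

K[1,0] = -0.1258

step 1: x^-=[-0.7148, -1.8864]  P^-=[2.0217 0.1132; 0.1132 0.9187]  S=[2.4647 0.4687; 0.4687 1.6972]  K=[0.7776 0.1736; -0.1464 0.5997]  nu=[2.3187, 5.3794]  x^+=[2.0219, 1.0004]  P^+=[0.3537 0.0104; 0.0104 0.3377]
step 2: x^-=[2.6874, 0.9416]  P^-=[0.8454 0.0426; 0.0426 0.6294]  S=[1.3053 0.1453; 0.1453 1.2840]  K=[0.6252 0.1402; -0.1257 0.5134]  nu=[-1.3197, -2.0772]  x^+=[1.5711, 0.0412]  P^+=[0.2845 0.0087; 0.0087 0.2891]
step 3: x^-=[1.9704, 0.1281]  P^-=[0.7354 0.0293; 0.0293 0.5963]  S=[1.1993 0.1100; 0.1100 1.2357]  K=[0.5960 0.1314; -0.1258 0.5001]  nu=[-4.0735, -1.8101]  x^+=[-0.6950, -0.2647]  P^+=[0.2709 0.0071; 0.0071 0.2820]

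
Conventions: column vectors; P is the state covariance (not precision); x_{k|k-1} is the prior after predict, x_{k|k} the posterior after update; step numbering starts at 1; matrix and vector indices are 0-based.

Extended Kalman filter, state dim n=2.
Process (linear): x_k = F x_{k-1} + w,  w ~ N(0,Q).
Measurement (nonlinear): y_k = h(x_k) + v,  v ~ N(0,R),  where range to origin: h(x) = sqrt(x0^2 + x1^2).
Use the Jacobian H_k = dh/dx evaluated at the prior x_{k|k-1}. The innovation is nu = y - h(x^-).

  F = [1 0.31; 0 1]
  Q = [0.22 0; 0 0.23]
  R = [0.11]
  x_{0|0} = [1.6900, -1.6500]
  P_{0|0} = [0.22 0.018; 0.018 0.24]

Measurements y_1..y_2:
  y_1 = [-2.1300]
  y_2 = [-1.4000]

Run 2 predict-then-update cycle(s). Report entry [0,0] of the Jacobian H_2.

H_jac[0,0] = -0.1437

step 1: x^-=[1.1785, -1.6500]  P^-=[0.4742 0.0924; 0.0924 0.4700]  H_jac=[0.5812 -0.8138]  S=[0.4940]  K=[0.4057; -0.6655]  nu=[-4.1576]  x^+=[-0.5083, 1.1168]  P^+=[0.3929 0.2258; 0.2258 0.2512]
step 2: x^-=[-0.1621, 1.1168]  P^-=[0.7770 0.3037; 0.3037 0.4812]  H_jac=[-0.1437 0.9896]  S=[0.5110]  K=[0.3696; 0.8466]  nu=[-2.5285]  x^+=[-1.0968, -1.0239]  P^+=[0.7072 0.1438; 0.1438 0.1150]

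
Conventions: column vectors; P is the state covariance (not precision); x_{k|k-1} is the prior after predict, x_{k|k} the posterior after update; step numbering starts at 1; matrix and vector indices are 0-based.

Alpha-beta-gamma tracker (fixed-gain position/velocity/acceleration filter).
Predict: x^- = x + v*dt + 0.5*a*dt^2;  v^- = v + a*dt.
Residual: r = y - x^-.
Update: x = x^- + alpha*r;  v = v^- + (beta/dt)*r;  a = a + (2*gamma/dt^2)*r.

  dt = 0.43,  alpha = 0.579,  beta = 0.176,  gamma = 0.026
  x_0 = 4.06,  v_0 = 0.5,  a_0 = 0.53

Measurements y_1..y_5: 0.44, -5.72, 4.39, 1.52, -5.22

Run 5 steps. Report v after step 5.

step 1: x_pred=4.3240  r=-3.8840  x^+=2.0752  v^+=-0.8618  a^+=-0.5623
step 2: x_pred=1.6526  r=-7.3726  x^+=-2.6161  v^+=-4.1212  a^+=-2.6357
step 3: x_pred=-4.6319  r=9.0219  x^+=0.5918  v^+=-1.5619  a^+=-0.0985
step 4: x_pred=-0.0890  r=1.6090  x^+=0.8426  v^+=-0.9457  a^+=0.3540
step 5: x_pred=0.4687  r=-5.6887  x^+=-2.8251  v^+=-3.1219  a^+=-1.2458

v_post = -3.1219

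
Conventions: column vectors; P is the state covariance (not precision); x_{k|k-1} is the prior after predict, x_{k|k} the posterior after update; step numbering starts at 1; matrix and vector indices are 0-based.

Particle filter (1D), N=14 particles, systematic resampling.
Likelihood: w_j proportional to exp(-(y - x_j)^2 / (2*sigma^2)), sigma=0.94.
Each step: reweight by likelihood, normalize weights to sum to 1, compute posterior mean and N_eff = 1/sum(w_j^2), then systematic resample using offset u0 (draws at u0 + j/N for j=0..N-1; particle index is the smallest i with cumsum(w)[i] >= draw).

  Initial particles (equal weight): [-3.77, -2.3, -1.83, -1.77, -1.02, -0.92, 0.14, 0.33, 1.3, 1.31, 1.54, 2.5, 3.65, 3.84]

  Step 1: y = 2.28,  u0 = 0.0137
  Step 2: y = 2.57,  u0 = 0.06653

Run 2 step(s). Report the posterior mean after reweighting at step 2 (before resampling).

post_mean = 2.1997

step 1: w=[0.0000, 0.0000, 0.0000, 0.0000, 0.0006, 0.0008, 0.0204, 0.0317, 0.1583, 0.1600, 0.1999, 0.2652, 0.0942, 0.0688]  mean=2.0062  Neff=5.6820  idx=[6, 8, 8, 9, 9, 9, 10, 10, 11, 11, 11, 11, 12, 13]
step 2: w=[0.0044, 0.0498, 0.0498, 0.0505, 0.0505, 0.0505, 0.0680, 0.0680, 0.1237, 0.1237, 0.1237, 0.1237, 0.0641, 0.0498]  mean=2.1997  Neff=11.1567  idx=[2, 3, 5, 6, 7, 8, 8, 9, 9, 10, 11, 11, 12, 13]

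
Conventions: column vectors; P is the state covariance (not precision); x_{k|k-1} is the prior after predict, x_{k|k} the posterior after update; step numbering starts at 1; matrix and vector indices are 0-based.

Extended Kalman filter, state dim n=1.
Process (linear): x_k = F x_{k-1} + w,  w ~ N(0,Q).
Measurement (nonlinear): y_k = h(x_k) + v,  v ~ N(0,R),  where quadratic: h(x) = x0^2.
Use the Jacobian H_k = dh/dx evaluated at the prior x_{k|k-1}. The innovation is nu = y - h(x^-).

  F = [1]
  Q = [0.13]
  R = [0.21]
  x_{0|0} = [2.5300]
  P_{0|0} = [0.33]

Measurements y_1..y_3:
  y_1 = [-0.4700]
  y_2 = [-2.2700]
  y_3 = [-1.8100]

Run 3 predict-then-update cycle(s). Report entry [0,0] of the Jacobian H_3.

H_jac[0,0] = -0.0524

step 1: x^-=[2.5300]  P^-=[0.4600]  H_jac=[5.0600]  S=[11.9877]  K=[0.1942]  nu=[-6.8709]  x^+=[1.1959]  P^+=[0.0081]
step 2: x^-=[1.1959]  P^-=[0.1381]  H_jac=[2.3918]  S=[0.9998]  K=[0.3303]  nu=[-3.7002]  x^+=[-0.0262]  P^+=[0.0290]
step 3: x^-=[-0.0262]  P^-=[0.1590]  H_jac=[-0.0524]  S=[0.2104]  K=[-0.0396]  nu=[-1.8107]  x^+=[0.0455]  P^+=[0.1587]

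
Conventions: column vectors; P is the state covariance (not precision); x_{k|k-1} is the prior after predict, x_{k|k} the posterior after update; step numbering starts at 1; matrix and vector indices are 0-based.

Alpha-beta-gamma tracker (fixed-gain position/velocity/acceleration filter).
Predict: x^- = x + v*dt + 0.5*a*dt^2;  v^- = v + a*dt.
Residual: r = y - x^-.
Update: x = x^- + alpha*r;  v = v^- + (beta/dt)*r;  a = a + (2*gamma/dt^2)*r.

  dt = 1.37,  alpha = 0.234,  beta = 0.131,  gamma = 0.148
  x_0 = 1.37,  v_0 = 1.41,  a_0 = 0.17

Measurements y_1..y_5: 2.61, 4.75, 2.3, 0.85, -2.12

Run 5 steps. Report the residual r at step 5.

resid = -4.6884

step 1: x_pred=3.4612  r=-0.8512  x^+=3.2620  v^+=1.5615  a^+=0.0358
step 2: x_pred=5.4349  r=-0.6849  x^+=5.2746  v^+=1.5450  a^+=-0.0723
step 3: x_pred=7.3234  r=-5.0234  x^+=6.1480  v^+=0.9657  a^+=-0.8645
step 4: x_pred=6.6597  r=-5.8097  x^+=5.3002  v^+=-0.7742  a^+=-1.7807
step 5: x_pred=2.5684  r=-4.6884  x^+=1.4713  v^+=-3.6621  a^+=-2.5201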